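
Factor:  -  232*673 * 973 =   -  151920328 = -  2^3*7^1*29^1 * 139^1*673^1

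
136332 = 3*45444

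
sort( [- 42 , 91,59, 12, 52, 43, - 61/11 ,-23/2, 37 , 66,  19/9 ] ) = [ -42 , -23/2,  -  61/11, 19/9, 12,37 , 43,52, 59, 66,  91 ] 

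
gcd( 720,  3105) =45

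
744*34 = 25296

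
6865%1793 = 1486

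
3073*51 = 156723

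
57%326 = 57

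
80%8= 0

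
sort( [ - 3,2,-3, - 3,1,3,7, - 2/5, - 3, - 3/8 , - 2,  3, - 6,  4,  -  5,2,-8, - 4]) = [ - 8,-6, - 5, - 4,  -  3, - 3, - 3, - 3,  -  2,-2/5, - 3/8,1,2,2,3,3, 4 , 7 ]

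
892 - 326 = 566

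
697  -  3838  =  -3141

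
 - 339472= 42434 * ( - 8)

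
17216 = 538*32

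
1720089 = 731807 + 988282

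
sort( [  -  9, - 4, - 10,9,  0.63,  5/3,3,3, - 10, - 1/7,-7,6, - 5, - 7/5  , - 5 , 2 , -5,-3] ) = [ - 10, -10, - 9, - 7, - 5, - 5, - 5,  -  4,-3,  -  7/5, - 1/7,0.63, 5/3,  2,3,3,6 , 9]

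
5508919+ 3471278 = 8980197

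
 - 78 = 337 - 415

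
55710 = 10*5571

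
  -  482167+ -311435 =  - 793602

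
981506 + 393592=1375098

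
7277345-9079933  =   - 1802588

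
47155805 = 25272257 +21883548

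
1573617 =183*8599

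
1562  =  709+853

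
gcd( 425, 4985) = 5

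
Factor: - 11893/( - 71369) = 7^1 * 23^( - 1)*29^(-1 )*107^ ( - 1 )*1699^1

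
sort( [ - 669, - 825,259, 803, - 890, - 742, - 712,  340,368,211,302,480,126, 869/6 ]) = [ - 890, - 825, - 742 , - 712, -669,126  ,  869/6, 211,259  ,  302, 340  ,  368,480,803 ]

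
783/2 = 783/2  =  391.50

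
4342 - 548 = 3794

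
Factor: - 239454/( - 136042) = 3^2*53^1*271^( - 1) = 477/271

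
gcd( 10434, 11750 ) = 94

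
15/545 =3/109 = 0.03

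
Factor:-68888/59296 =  - 79/68  =  -2^ ( - 2 )*17^(- 1) * 79^1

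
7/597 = 7/597 = 0.01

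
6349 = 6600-251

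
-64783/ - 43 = 1506 + 25/43 = 1506.58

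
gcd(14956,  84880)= 4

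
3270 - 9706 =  - 6436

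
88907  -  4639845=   -4550938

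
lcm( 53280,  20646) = 1651680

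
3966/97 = 40  +  86/97 =40.89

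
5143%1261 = 99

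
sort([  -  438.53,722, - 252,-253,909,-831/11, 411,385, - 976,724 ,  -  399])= [ - 976,-438.53,-399,-253, - 252,-831/11, 385, 411,722,724,909]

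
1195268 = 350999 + 844269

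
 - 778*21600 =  - 16804800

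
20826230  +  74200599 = 95026829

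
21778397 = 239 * 91123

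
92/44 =2  +  1/11 = 2.09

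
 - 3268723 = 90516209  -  93784932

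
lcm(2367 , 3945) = 11835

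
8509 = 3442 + 5067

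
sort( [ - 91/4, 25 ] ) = [ - 91/4,  25]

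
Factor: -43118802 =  - 2^1*3^2*2395489^1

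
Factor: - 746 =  - 2^1*373^1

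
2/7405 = 2/7405 = 0.00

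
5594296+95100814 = 100695110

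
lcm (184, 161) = 1288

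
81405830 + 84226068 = 165631898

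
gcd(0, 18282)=18282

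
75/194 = 75/194= 0.39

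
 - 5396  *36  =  -194256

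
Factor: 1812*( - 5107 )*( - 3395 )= 31416936180 = 2^2*3^1 *5^1* 7^1*97^1 * 151^1 * 5107^1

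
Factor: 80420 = 2^2*5^1*4021^1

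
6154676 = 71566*86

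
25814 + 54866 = 80680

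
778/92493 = 778/92493 = 0.01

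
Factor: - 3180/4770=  - 2/3 = - 2^1*3^(- 1 ) 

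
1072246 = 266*4031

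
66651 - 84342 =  - 17691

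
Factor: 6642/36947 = 2^1*3^4*41^1 * 36947^( - 1)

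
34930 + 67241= 102171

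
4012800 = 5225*768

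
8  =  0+8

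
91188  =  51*1788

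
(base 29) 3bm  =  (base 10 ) 2864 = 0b101100110000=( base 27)3p2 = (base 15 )cae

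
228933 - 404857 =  - 175924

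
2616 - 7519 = -4903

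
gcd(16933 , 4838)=2419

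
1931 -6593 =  - 4662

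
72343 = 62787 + 9556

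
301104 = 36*8364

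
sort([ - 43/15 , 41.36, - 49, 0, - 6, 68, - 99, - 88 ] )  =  [ - 99, - 88, - 49 , - 6, - 43/15, 0, 41.36 , 68]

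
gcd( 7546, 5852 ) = 154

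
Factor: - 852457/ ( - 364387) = 109^(-1)*3343^( - 1)* 852457^1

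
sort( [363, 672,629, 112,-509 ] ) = [ - 509,112, 363 , 629, 672 ]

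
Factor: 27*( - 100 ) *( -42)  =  113400 = 2^3*3^4  *5^2*7^1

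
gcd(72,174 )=6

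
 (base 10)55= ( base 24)27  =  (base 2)110111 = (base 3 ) 2001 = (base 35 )1K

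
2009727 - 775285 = 1234442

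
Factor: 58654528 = 2^6*916477^1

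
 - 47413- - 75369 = 27956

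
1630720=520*3136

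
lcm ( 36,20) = 180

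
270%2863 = 270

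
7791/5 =1558 +1/5 = 1558.20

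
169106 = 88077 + 81029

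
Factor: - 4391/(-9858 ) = 2^( - 1)*3^( - 1)*31^( - 1)*53^( - 1 )*4391^1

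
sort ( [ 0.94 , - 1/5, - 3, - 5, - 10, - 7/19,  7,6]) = [ - 10, - 5, - 3,  -  7/19, - 1/5,0.94,6,  7 ]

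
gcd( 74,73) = 1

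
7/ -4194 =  - 7/4194  =  -0.00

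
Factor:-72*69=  - 4968 = - 2^3 * 3^3*23^1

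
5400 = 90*60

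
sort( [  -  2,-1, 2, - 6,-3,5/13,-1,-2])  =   [-6, - 3,  -  2,-2, - 1,- 1, 5/13 , 2]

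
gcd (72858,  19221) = 3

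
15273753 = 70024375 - 54750622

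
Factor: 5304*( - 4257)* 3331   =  - 2^3*3^3*11^1*13^1 * 17^1*43^1 * 3331^1= - 75211075368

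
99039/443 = 223+250/443 =223.56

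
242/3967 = 242/3967 = 0.06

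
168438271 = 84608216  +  83830055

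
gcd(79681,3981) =1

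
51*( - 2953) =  - 150603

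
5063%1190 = 303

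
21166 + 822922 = 844088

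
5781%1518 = 1227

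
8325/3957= 2775/1319 = 2.10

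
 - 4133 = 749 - 4882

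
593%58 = 13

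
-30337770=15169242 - 45507012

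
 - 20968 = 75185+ - 96153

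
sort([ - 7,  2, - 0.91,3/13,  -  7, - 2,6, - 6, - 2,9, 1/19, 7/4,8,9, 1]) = [  -  7, - 7, - 6, - 2,  -  2, - 0.91, 1/19,  3/13,  1,7/4, 2,6, 8,  9,  9 ] 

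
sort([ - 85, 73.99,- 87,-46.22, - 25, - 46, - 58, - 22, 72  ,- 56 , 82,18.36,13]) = [ - 87,-85,-58 , - 56, - 46.22,-46 ,-25, - 22, 13,18.36, 72 , 73.99, 82]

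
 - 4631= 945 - 5576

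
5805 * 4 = 23220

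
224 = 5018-4794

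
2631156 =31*84876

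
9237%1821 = 132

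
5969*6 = 35814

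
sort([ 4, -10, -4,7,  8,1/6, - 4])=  [  -  10, - 4,  -  4, 1/6,4 , 7,  8] 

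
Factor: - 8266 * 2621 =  - 2^1 *2621^1*4133^1 = - 21665186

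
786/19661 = 786/19661 = 0.04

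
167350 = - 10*( - 16735 )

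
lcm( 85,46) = 3910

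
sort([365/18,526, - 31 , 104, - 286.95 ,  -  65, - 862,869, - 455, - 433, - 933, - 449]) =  [ -933, -862, - 455, - 449, - 433, - 286.95, - 65, - 31,365/18,104, 526,869]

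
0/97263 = 0 = 0.00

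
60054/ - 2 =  - 30027/1  =  - 30027.00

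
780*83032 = 64764960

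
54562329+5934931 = 60497260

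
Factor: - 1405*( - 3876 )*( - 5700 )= - 31040946000 =- 2^4*3^2*5^3*17^1 * 19^2*281^1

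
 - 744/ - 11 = 744/11=67.64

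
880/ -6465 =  - 1 + 1117/1293 = -0.14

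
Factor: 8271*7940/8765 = 13134348/1753= 2^2 * 3^2 * 397^1*919^1  *  1753^( - 1 )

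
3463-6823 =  - 3360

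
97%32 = 1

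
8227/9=914 + 1/9= 914.11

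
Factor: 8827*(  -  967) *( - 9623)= 82139127707= 7^1*13^1*97^1*967^1*9623^1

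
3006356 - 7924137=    - 4917781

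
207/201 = 1 + 2/67 = 1.03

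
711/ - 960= - 1 + 83/320 =- 0.74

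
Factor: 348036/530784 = 2^( -3 )*3^( - 1)*13^1*19^( - 1)*23^1 =299/456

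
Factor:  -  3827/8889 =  - 3^( - 1 )*43^1*89^1*2963^(-1 )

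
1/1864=1/1864 = 0.00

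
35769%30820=4949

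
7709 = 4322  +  3387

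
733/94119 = 733/94119 = 0.01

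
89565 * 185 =16569525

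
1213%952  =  261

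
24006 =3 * 8002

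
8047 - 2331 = 5716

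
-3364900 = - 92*36575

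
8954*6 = 53724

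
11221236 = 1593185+9628051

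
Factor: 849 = 3^1*283^1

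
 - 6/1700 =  - 1 + 847/850 = - 0.00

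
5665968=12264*462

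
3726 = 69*54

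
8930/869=8930/869 = 10.28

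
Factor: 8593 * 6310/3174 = 3^( - 1)*5^1*13^1 * 23^( - 2)*631^1*661^1 = 27110915/1587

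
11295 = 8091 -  - 3204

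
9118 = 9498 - 380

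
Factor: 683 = 683^1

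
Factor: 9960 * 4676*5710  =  2^6*3^1*5^2*7^1*83^1 * 167^1*571^1 = 265931601600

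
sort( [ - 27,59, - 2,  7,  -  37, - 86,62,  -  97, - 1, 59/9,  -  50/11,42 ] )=[-97, -86 , - 37, - 27, - 50/11, - 2 , - 1,59/9,7,42, 59, 62]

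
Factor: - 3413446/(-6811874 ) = 1049^1  *1627^1*  3405937^( - 1) = 1706723/3405937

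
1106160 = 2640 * 419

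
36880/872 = 4610/109 = 42.29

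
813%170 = 133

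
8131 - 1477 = 6654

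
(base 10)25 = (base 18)17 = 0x19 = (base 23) 12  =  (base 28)P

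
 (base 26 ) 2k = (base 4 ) 1020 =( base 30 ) 2c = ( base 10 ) 72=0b1001000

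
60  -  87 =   -  27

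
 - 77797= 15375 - 93172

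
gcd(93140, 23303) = 1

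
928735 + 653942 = 1582677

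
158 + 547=705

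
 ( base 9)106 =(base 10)87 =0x57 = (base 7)153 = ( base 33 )2L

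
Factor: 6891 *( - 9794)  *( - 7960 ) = 2^4 * 3^1* 5^1*59^1*83^1*199^1 * 2297^1  =  537224013840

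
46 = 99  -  53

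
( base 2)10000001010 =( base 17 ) 39E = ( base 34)UE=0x40a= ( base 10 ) 1034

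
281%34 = 9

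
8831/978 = 9 + 29/978 = 9.03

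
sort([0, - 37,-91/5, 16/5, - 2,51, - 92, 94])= [ - 92, - 37, - 91/5, - 2, 0, 16/5, 51,94 ] 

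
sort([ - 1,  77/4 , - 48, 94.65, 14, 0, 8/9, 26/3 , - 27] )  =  [ - 48 , - 27, - 1, 0, 8/9,26/3,14, 77/4,94.65]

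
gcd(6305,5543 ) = 1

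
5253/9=1751/3 =583.67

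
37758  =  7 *5394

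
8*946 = 7568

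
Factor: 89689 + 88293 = 2^1*7^1*12713^1 = 177982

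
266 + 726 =992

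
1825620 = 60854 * 30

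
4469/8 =4469/8 = 558.62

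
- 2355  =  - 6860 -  - 4505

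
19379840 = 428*45280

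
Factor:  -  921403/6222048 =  - 2^( - 5 )*3^( - 1 )*23^1*47^( - 1)*59^1*97^1 * 197^( - 1) = - 131629/888864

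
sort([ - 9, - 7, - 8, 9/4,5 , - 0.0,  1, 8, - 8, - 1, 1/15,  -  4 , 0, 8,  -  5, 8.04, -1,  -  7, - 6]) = [  -  9,- 8, - 8, - 7,-7, - 6,  -  5,-4, -1,  -  1,  -  0.0,0,1/15, 1,  9/4, 5, 8, 8, 8.04]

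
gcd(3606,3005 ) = 601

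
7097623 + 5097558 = 12195181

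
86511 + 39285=125796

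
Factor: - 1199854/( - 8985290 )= 599927/4492645  =  5^( - 1) * 19^(-3) *131^(-1 )*599927^1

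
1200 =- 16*( -75)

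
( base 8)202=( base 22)5K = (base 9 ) 154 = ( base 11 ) 109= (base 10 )130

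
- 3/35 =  - 1 + 32/35 = - 0.09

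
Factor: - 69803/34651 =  - 29^2 * 83^1 * 34651^(- 1)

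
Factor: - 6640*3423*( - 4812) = 2^6*3^2*5^1*7^1 * 83^1*163^1*401^1  =  109370600640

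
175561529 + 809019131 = 984580660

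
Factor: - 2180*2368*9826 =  - 50724170240 = - 2^9*5^1*17^3*37^1*109^1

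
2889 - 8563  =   - 5674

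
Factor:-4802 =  - 2^1 * 7^4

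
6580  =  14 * 470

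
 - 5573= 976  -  6549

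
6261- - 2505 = 8766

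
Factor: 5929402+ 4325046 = 2^4*409^1*1567^1=10254448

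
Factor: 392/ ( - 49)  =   - 2^3 = -8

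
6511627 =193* 33739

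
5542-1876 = 3666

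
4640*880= 4083200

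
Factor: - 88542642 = - 2^1*3^1*47^1*  313981^1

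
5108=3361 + 1747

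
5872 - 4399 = 1473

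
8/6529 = 8/6529 = 0.00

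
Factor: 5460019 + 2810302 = 8270321=439^1*18839^1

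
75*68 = 5100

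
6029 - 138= 5891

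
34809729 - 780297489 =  - 745487760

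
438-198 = 240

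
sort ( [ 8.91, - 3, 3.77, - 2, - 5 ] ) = [ - 5 ,-3, - 2, 3.77,8.91]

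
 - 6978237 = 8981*( - 777 )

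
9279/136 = 68 + 31/136 = 68.23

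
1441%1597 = 1441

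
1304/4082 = 652/2041 = 0.32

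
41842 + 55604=97446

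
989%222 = 101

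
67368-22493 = 44875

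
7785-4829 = 2956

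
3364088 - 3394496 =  - 30408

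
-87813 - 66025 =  -153838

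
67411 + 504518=571929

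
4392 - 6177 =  - 1785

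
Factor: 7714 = 2^1*7^1*19^1 * 29^1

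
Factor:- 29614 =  - 2^1*13^1*17^1*67^1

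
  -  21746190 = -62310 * 349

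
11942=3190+8752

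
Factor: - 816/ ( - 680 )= 6/5  =  2^1*3^1*5^(-1)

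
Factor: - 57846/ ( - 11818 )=3^1*19^( - 1)*31^1 = 93/19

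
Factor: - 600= - 2^3*3^1*5^2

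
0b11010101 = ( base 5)1323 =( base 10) 213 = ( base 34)69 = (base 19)B4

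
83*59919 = 4973277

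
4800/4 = 1200 = 1200.00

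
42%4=2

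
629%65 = 44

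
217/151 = 217/151 =1.44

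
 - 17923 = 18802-36725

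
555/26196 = 5/236 =0.02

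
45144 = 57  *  792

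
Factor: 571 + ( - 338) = 233^1 = 233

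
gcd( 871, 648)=1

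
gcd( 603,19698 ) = 201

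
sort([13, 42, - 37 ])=[ - 37,13, 42]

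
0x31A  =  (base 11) 662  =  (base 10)794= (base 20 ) 1je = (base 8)1432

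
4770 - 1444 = 3326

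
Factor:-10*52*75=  - 39000 = -2^3*3^1*5^3* 13^1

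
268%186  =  82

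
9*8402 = 75618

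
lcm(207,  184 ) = 1656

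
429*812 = 348348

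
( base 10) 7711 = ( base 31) 80N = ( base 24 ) D97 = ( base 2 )1111000011111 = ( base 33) 72m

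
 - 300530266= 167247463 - 467777729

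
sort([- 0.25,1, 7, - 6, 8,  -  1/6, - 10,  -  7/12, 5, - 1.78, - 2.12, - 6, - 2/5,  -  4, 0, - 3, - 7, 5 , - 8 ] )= [ - 10,-8, - 7 , - 6, - 6, - 4, - 3,  -  2.12, - 1.78, - 7/12, - 2/5,-0.25 , - 1/6,  0,1,5, 5, 7,8 ]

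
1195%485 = 225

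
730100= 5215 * 140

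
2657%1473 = 1184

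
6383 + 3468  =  9851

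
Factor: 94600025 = 5^2*13^1*291077^1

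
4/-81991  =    -  1 + 81987/81991 = - 0.00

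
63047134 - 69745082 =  - 6697948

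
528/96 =5 + 1/2 = 5.50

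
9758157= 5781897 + 3976260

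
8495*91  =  773045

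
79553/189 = 79553/189 = 420.92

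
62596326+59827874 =122424200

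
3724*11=40964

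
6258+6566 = 12824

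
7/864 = 7/864 = 0.01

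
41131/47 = 875  +  6/47 = 875.13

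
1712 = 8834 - 7122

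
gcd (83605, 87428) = 1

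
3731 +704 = 4435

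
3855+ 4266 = 8121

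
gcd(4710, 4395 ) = 15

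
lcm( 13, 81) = 1053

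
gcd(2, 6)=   2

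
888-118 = 770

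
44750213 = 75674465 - 30924252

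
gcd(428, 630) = 2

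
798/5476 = 399/2738 = 0.15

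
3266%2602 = 664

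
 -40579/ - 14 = 2898+ 1/2= 2898.50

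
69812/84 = 17453/21 = 831.10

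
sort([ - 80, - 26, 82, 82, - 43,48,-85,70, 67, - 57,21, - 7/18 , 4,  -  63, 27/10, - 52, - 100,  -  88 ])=[  -  100 , - 88,-85, - 80, - 63, - 57,-52, - 43,  -  26, - 7/18, 27/10,4,21 , 48, 67, 70, 82, 82] 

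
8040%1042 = 746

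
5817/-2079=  - 277/99 = -  2.80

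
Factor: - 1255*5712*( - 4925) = 35305158000 = 2^4*3^1*5^3*7^1*17^1*197^1*251^1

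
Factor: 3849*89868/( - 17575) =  - 2^2*3^2 *5^( - 2 )*19^ (-1)*37^( - 1 )*1283^1*7489^1 = - 345901932/17575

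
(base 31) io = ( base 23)127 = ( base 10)582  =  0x246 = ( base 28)km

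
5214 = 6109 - 895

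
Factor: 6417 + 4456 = 10873 = 83^1*131^1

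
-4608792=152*( - 30321 ) 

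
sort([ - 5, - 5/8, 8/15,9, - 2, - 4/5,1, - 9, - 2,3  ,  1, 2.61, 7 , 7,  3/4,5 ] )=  [ - 9, - 5 , - 2, - 2, - 4/5, - 5/8, 8/15, 3/4,1,1,2.61, 3, 5,7, 7,  9 ]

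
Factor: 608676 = 2^2*3^1*50723^1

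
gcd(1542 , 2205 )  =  3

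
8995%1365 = 805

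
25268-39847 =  - 14579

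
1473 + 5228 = 6701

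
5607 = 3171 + 2436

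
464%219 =26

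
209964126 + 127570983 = 337535109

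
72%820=72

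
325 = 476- 151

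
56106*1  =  56106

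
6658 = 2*3329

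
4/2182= 2/1091 =0.00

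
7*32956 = 230692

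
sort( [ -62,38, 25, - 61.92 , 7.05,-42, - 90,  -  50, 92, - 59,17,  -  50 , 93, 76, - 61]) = [-90, - 62, - 61.92, - 61, - 59, - 50, - 50, - 42, 7.05,17,25, 38,76, 92, 93]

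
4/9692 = 1/2423  =  0.00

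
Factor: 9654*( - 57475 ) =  - 2^1*3^1*5^2*11^2*19^1  *  1609^1 = - 554863650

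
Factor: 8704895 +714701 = 9419596 =2^2*2354899^1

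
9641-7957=1684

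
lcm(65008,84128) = 1430176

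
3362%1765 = 1597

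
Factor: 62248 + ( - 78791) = -71^1*233^1=- 16543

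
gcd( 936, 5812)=4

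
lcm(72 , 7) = 504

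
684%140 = 124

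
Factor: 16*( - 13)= - 208 = - 2^4*13^1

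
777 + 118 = 895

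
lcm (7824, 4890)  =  39120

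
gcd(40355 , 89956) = 1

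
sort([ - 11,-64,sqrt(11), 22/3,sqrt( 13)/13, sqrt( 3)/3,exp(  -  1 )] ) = [-64, - 11,sqrt( 13)/13,exp(-1),sqrt ( 3 ) /3 , sqrt( 11), 22/3]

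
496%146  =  58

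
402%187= 28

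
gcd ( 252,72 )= 36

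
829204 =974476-145272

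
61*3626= 221186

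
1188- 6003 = - 4815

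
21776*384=8361984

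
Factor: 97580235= 3^1*5^1*1291^1*5039^1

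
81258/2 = 40629 = 40629.00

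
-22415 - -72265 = 49850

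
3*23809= 71427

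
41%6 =5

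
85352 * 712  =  60770624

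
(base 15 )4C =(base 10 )72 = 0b1001000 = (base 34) 24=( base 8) 110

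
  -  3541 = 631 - 4172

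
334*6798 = 2270532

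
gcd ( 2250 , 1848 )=6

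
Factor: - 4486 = - 2^1*2243^1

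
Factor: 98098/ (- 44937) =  - 2^1*3^( - 2 )*7^3*11^1*13^1*4993^(-1) 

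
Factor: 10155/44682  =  2^( - 1)*5^1*11^( - 1 )  =  5/22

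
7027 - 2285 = 4742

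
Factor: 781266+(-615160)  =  166106 = 2^1 * 23^2*157^1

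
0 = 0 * 9323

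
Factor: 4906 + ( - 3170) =1736  =  2^3*7^1*31^1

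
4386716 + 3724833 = 8111549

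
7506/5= 1501 + 1/5 = 1501.20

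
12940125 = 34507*375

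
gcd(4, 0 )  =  4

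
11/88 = 1/8 = 0.12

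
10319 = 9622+697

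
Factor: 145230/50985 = 2^1 * 3^( -1 ) * 11^( - 1) *47^1=94/33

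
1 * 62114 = 62114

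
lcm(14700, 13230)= 132300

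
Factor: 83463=3^1*43^1 * 647^1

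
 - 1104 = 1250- 2354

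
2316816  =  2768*837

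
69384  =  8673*8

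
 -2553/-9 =283 + 2/3=283.67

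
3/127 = 3/127 = 0.02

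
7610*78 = 593580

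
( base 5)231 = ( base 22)30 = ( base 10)66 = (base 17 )3F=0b1000010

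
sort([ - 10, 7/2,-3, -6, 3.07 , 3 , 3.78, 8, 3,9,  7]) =[ - 10, - 6 , - 3, 3,3,3.07,7/2,3.78, 7,  8,  9]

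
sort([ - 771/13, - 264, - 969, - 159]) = [ - 969, - 264,-159, - 771/13 ]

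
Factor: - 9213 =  - 3^1 * 37^1 * 83^1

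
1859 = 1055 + 804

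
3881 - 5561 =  - 1680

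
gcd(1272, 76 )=4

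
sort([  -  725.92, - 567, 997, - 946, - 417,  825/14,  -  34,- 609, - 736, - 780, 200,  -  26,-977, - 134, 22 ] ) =[  -  977,  -  946, - 780 ,  -  736,  -  725.92,-609 , - 567,-417,-134, - 34, - 26,22,825/14, 200,997]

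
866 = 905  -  39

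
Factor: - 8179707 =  - 3^1*2726569^1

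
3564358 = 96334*37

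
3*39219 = 117657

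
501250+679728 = 1180978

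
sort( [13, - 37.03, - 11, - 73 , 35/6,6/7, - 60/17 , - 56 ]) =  [ - 73, - 56, - 37.03,-11, - 60/17,6/7,  35/6, 13]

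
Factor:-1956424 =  - 2^3*244553^1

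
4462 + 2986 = 7448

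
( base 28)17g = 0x3e4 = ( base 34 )ta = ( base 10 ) 996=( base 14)512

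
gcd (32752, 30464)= 16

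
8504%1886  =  960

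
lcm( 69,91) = 6279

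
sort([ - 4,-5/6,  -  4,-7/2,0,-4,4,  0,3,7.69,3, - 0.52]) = [-4, - 4, - 4, - 7/2, - 5/6, - 0.52 , 0,  0,3, 3,4,7.69]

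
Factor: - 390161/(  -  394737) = 3^(  -  1 )*7^( - 1)*18797^(-1 )*390161^1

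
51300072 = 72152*711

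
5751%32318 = 5751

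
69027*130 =8973510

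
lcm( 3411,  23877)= 23877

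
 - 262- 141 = -403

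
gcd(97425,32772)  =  3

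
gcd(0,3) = 3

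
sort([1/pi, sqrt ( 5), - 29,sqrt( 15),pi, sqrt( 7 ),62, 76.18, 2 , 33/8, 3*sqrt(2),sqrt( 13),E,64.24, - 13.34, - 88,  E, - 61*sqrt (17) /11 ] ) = [-88,-29, - 61*sqrt( 17)/11,-13.34, 1/pi,2,sqrt( 5),  sqrt( 7 ), E,E,pi, sqrt(13),  sqrt(15) , 33/8, 3*sqrt(2 ) , 62,64.24, 76.18]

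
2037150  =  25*81486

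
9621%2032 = 1493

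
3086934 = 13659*226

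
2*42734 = 85468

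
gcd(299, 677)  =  1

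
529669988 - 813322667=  - 283652679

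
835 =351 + 484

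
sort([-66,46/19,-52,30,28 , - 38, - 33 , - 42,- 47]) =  [ - 66, - 52, - 47,- 42 , - 38, - 33,46/19,28 , 30 ]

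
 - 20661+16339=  - 4322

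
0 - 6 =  - 6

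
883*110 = 97130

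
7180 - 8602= - 1422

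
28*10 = 280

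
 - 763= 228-991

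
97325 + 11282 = 108607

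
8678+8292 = 16970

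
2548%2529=19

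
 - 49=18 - 67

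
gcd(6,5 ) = 1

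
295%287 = 8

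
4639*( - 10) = -46390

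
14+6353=6367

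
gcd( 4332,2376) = 12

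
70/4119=70/4119 = 0.02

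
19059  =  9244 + 9815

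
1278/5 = 1278/5=255.60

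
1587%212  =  103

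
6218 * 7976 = 49594768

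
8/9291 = 8/9291= 0.00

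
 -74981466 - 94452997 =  - 169434463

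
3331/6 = 555 + 1/6 = 555.17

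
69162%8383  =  2098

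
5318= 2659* 2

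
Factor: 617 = 617^1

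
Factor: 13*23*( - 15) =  - 4485=- 3^1 * 5^1*13^1*23^1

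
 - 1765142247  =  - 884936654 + - 880205593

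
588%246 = 96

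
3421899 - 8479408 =-5057509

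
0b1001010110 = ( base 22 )154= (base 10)598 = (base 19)1c9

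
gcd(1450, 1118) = 2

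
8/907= 8/907 = 0.01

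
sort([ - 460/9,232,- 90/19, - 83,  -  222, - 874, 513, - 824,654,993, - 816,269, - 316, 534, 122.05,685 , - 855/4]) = [-874,-824, - 816, - 316, - 222,- 855/4, - 83,  -  460/9, - 90/19, 122.05, 232,  269,513, 534,654, 685, 993]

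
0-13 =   -  13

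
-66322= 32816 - 99138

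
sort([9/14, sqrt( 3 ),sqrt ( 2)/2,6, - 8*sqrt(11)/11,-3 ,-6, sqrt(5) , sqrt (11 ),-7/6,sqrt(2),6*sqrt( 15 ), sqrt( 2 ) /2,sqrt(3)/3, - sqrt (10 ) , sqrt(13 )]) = [-6,-sqrt( 10), - 3,  -  8*sqrt( 11)/11, - 7/6,sqrt(3 )/3, 9/14,sqrt( 2 )/2,sqrt ( 2 ) /2,sqrt(2 ),  sqrt( 3 ),sqrt(5),sqrt(11 ),sqrt( 13),6,  6*sqrt( 15 ) ] 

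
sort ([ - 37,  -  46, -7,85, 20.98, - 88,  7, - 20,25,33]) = [ - 88, - 46, - 37, - 20 , - 7,7, 20.98, 25, 33, 85] 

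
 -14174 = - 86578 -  - 72404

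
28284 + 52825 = 81109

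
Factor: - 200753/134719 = - 833/559 = - 7^2*13^( - 1 )*17^1 *43^( - 1)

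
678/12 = 113/2= 56.50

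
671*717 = 481107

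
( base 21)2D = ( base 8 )67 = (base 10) 55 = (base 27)21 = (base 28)1R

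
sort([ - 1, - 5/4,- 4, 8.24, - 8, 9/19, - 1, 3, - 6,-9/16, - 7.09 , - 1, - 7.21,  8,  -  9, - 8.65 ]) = [ - 9, - 8.65, - 8,-7.21, - 7.09,  -  6,  -  4, - 5/4, - 1, - 1, - 1, - 9/16,9/19, 3,8, 8.24] 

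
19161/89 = 19161/89 = 215.29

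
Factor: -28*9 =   -  252= -  2^2*3^2*7^1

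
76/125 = 76/125 = 0.61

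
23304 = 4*5826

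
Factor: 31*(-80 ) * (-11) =27280 = 2^4*  5^1*11^1*31^1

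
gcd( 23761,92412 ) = 1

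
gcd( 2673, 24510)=3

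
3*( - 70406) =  -211218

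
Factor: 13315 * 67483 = 898536145=5^1 * 13^1*29^1*179^1 *2663^1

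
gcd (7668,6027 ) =3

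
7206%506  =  122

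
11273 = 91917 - 80644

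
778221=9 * 86469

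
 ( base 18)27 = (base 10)43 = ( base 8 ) 53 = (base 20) 23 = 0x2b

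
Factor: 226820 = 2^2*5^1*11^1*1031^1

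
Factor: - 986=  - 2^1 * 17^1*29^1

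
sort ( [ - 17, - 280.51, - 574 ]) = [ - 574, - 280.51, - 17 ]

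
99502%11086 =10814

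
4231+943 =5174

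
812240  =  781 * 1040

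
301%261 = 40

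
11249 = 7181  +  4068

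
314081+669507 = 983588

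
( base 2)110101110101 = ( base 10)3445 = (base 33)35d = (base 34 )2XB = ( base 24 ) 5nd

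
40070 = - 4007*(- 10 )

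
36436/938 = 18218/469 = 38.84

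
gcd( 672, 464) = 16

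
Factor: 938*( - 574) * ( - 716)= 385502992=2^4 * 7^2*41^1*67^1*179^1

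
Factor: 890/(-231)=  - 2^1*3^( - 1)*5^1*7^( - 1)*11^( - 1)*89^1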